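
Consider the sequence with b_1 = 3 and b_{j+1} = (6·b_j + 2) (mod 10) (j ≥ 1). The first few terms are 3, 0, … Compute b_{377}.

0

We have b_1 = 3; b_2 = 0; b_3 = 2; b_4 = 4; b_5 = 6; b_6 = 8; b_7 = 0.
Since b_7 = b_2 = 0, the sequence is eventually periodic: after a pre-period of length 1 it cycles with period 5.
For j ≥ 2, b_j depends only on (j - 2) mod 5. (377 - 2) mod 5 = 0, so b_{377} = b_2 = 0.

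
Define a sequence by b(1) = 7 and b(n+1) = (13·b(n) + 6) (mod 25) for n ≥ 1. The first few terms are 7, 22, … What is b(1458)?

22

b(1) = 7; b(2) = 22; b(3) = 17; b(4) = 2; b(5) = 7.
Since b(5) = b(1) = 7, the sequence is periodic with period 4.
So b(1458) = b(1 + ((1458-1) mod 4)) = b(2) = 22.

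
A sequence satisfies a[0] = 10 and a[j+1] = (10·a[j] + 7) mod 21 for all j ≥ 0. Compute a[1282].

5

a[0] = 10,  a[1] = 2,  a[2] = 6,  a[3] = 4,  a[4] = 5,  a[5] = 15,  a[6] = 10.
Since a[6] = a[0] = 10, the sequence is periodic with period 6.
So a[1282] = a[0 + ((1282-0) mod 6)] = a[4] = 5.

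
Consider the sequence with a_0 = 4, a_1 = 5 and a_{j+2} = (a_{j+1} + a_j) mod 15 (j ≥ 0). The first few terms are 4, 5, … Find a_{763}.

14

Listing terms: a_0 = 4; a_1 = 5; a_2 = 9; a_3 = 14; a_4 = 8; a_5 = 7; a_6 = 0; a_7 = 7; a_8 = 7; a_9 = 14; a_{10} = 6; a_{11} = 5; a_{12} = 11; a_{13} = 1; a_{14} = 12; a_{15} = 13; a_{16} = 10; a_{17} = 8; a_{18} = 3; a_{19} = 11; a_{20} = 14; a_{21} = 10; a_{22} = 9; a_{23} = 4; a_{24} = 13; a_{25} = 2; a_{26} = 0; a_{27} = 2; a_{28} = 2; a_{29} = 4; a_{30} = 6; a_{31} = 10; a_{32} = 1; a_{33} = 11; a_{34} = 12; a_{35} = 8; a_{36} = 5; a_{37} = 13; a_{38} = 3; a_{39} = 1; a_{40} = 4; a_{41} = 5.
Since (a_{40}, a_{41}) = (a_0, a_1) = (4, 5) (two consecutive terms determine the rest), the sequence is periodic with period 40.
So a_{763} = a_{0 + ((763-0) mod 40)} = a_3 = 14.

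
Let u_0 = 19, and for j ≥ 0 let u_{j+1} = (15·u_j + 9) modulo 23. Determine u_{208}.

u_0 = 19; u_1 = 18; u_2 = 3; u_3 = 8; u_4 = 14; u_5 = 12; u_6 = 5; u_7 = 15; u_8 = 4; u_9 = 0; u_{10} = 9; u_{11} = 6; u_{12} = 7; u_{13} = 22; u_{14} = 17; u_{15} = 11; u_{16} = 13; u_{17} = 20; u_{18} = 10; u_{19} = 21; u_{20} = 2; u_{21} = 16; u_{22} = 19.
Since u_{22} = u_0 = 19, the sequence is periodic with period 22.
So u_{208} = u_{0 + ((208-0) mod 22)} = u_{10} = 9.

9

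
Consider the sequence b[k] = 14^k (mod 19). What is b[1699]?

3

Listing terms: b[1] = 14,  b[2] = 6,  b[3] = 8,  b[4] = 17,  b[5] = 10,  b[6] = 7,  b[7] = 3,  b[8] = 4,  b[9] = 18,  b[10] = 5,  b[11] = 13,  b[12] = 11,  b[13] = 2,  b[14] = 9,  b[15] = 12,  b[16] = 16,  b[17] = 15,  b[18] = 1,  b[19] = 14.
The sequence repeats with period 18.
So b[1699] = b[1 + ((1699-1) mod 18)] = b[7] = 3.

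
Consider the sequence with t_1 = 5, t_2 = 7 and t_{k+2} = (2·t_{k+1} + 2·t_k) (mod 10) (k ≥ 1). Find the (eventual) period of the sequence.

Listing terms: t_1 = 5,  t_2 = 7,  t_3 = 4,  t_4 = 2,  t_5 = 2,  t_6 = 8,  t_7 = 0,  t_8 = 6,  t_9 = 2,  t_{10} = 6,  t_{11} = 6,  t_{12} = 4,  t_{13} = 0,  t_{14} = 8,  t_{15} = 6,  t_{16} = 8,  t_{17} = 8,  t_{18} = 2,  t_{19} = 0,  t_{20} = 4,  t_{21} = 8,  t_{22} = 4,  t_{23} = 4,  t_{24} = 6,  t_{25} = 0,  t_{26} = 2,  t_{27} = 4,  t_{28} = 2.
Since (t_{27}, t_{28}) = (t_3, t_4) = (4, 2) (two consecutive terms determine the rest), the sequence is eventually periodic: after a pre-period of length 2 it cycles with period 24.

24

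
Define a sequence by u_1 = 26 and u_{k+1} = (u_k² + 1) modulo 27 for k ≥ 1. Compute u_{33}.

5

Listing terms: u_1 = 26, u_2 = 2, u_3 = 5, u_4 = 26.
The sequence repeats with period 3.
(33 - 1) mod 3 = 2, so u_{33} = u_3 = 5.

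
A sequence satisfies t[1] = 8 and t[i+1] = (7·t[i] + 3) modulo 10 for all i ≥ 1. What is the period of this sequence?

We have t[1] = 8,  t[2] = 9,  t[3] = 6,  t[4] = 5,  t[5] = 8.
Since t[5] = t[1] = 8, the sequence is periodic with period 4.

4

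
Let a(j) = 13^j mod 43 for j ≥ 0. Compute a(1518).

We have a(0) = 1; a(1) = 13; a(2) = 40; a(3) = 4; a(4) = 9; a(5) = 31; a(6) = 16; a(7) = 36; a(8) = 38; a(9) = 21; a(10) = 15; a(11) = 23; a(12) = 41; a(13) = 17; a(14) = 6; a(15) = 35; a(16) = 25; a(17) = 24; a(18) = 11; a(19) = 14; a(20) = 10; a(21) = 1.
The sequence repeats with period 21.
So a(1518) = a(0 + ((1518-0) mod 21)) = a(6) = 16.

16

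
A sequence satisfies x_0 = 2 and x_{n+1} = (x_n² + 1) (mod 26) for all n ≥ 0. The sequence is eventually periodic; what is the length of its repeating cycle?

x_0 = 2, x_1 = 5, x_2 = 0, x_3 = 1, x_4 = 2.
The sequence repeats with period 4.

4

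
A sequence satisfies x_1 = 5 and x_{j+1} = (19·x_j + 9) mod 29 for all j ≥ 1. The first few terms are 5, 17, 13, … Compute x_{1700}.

0

We have x_1 = 5,  x_2 = 17,  x_3 = 13,  x_4 = 24,  x_5 = 1,  x_6 = 28,  x_7 = 19,  x_8 = 22,  x_9 = 21,  x_{10} = 2,  x_{11} = 18,  x_{12} = 3,  x_{13} = 8,  x_{14} = 16,  x_{15} = 23,  x_{16} = 11,  x_{17} = 15,  x_{18} = 4,  x_{19} = 27,  x_{20} = 0,  x_{21} = 9,  x_{22} = 6,  x_{23} = 7,  x_{24} = 26,  x_{25} = 10,  x_{26} = 25,  x_{27} = 20,  x_{28} = 12,  x_{29} = 5.
The sequence repeats with period 28.
(1700 - 1) mod 28 = 19, so x_{1700} = x_{20} = 0.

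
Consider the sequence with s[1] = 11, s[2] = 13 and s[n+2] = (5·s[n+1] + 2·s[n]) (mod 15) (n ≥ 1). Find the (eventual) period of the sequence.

24

Computing terms: s[1] = 11,  s[2] = 13,  s[3] = 12,  s[4] = 11,  s[5] = 4,  s[6] = 12,  s[7] = 8,  s[8] = 4,  s[9] = 6,  s[10] = 8,  s[11] = 7,  s[12] = 6,  s[13] = 14,  s[14] = 7,  s[15] = 3,  s[16] = 14,  s[17] = 1,  s[18] = 3,  s[19] = 2,  s[20] = 1,  s[21] = 9,  s[22] = 2,  s[23] = 13,  s[24] = 9,  s[25] = 11,  s[26] = 13.
Since (s[25], s[26]) = (s[1], s[2]) = (11, 13) (two consecutive terms determine the rest), the sequence is periodic with period 24.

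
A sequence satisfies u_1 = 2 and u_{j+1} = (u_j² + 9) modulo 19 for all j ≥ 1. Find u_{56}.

Listing terms: u_1 = 2,  u_2 = 13,  u_3 = 7,  u_4 = 1,  u_5 = 10,  u_6 = 14,  u_7 = 15,  u_8 = 6,  u_9 = 7.
Since u_9 = u_3 = 7, the sequence is eventually periodic: after a pre-period of length 2 it cycles with period 6.
For j ≥ 3, u_j depends only on (j - 3) mod 6. (56 - 3) mod 6 = 5, so u_{56} = u_8 = 6.

6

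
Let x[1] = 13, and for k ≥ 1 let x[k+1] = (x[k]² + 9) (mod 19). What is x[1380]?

We have x[1] = 13; x[2] = 7; x[3] = 1; x[4] = 10; x[5] = 14; x[6] = 15; x[7] = 6; x[8] = 7.
Since x[8] = x[2] = 7, the sequence is eventually periodic: after a pre-period of length 1 it cycles with period 6.
For k ≥ 2, x[k] depends only on (k - 2) mod 6. (1380 - 2) mod 6 = 4, so x[1380] = x[6] = 15.

15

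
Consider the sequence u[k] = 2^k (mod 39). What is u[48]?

1

Listing terms: u[1] = 2, u[2] = 4, u[3] = 8, u[4] = 16, u[5] = 32, u[6] = 25, u[7] = 11, u[8] = 22, u[9] = 5, u[10] = 10, u[11] = 20, u[12] = 1, u[13] = 2.
The sequence repeats with period 12.
So u[48] = u[1 + ((48-1) mod 12)] = u[12] = 1.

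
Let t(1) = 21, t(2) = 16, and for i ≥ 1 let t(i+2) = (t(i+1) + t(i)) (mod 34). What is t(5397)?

23

We have t(1) = 21; t(2) = 16; t(3) = 3; t(4) = 19; t(5) = 22; t(6) = 7; t(7) = 29; t(8) = 2; t(9) = 31; t(10) = 33; t(11) = 30; t(12) = 29; t(13) = 25; t(14) = 20; t(15) = 11; t(16) = 31; t(17) = 8; t(18) = 5; t(19) = 13; t(20) = 18; t(21) = 31; t(22) = 15; t(23) = 12; t(24) = 27; t(25) = 5; t(26) = 32; t(27) = 3; t(28) = 1; t(29) = 4; t(30) = 5; t(31) = 9; t(32) = 14; t(33) = 23; t(34) = 3; t(35) = 26; t(36) = 29; t(37) = 21; t(38) = 16.
Since (t(37), t(38)) = (t(1), t(2)) = (21, 16) (two consecutive terms determine the rest), the sequence is periodic with period 36.
So t(5397) = t(1 + ((5397-1) mod 36)) = t(33) = 23.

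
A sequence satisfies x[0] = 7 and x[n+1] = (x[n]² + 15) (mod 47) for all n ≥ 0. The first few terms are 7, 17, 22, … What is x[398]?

x[0] = 7, x[1] = 17, x[2] = 22, x[3] = 29, x[4] = 10, x[5] = 21, x[6] = 33, x[7] = 23, x[8] = 27, x[9] = 39, x[10] = 32, x[11] = 5, x[12] = 40, x[13] = 17.
Since x[13] = x[1] = 17, the sequence is eventually periodic: after a pre-period of length 1 it cycles with period 12.
For n ≥ 1, x[n] depends only on (n - 1) mod 12. (398 - 1) mod 12 = 1, so x[398] = x[2] = 22.

22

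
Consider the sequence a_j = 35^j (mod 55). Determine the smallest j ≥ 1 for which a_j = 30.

a_0 = 1,  a_1 = 35,  a_2 = 15,  a_3 = 30,  a_4 = 5,  a_5 = 10,  a_6 = 20,  a_7 = 40,  a_8 = 25,  a_9 = 50,  a_{10} = 45,  a_{11} = 35.
Since a_{11} = a_1 = 35, the sequence is eventually periodic: after a pre-period of length 1 it cycles with period 10.
The value 30 first appears (with j ≥ 1) at a_3.

3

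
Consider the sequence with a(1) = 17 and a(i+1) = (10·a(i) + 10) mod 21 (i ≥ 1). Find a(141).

4

We have a(1) = 17,  a(2) = 12,  a(3) = 4,  a(4) = 8,  a(5) = 6,  a(6) = 7,  a(7) = 17.
The sequence repeats with period 6.
So a(141) = a(1 + ((141-1) mod 6)) = a(3) = 4.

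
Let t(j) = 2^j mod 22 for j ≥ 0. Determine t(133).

8

We have t(0) = 1,  t(1) = 2,  t(2) = 4,  t(3) = 8,  t(4) = 16,  t(5) = 10,  t(6) = 20,  t(7) = 18,  t(8) = 14,  t(9) = 6,  t(10) = 12,  t(11) = 2.
Since t(11) = t(1) = 2, the sequence is eventually periodic: after a pre-period of length 1 it cycles with period 10.
For j ≥ 1, t(j) depends only on (j - 1) mod 10. (133 - 1) mod 10 = 2, so t(133) = t(3) = 8.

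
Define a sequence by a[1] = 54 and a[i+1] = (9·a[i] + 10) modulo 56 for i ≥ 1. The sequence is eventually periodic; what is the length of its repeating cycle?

12

Computing terms: a[1] = 54,  a[2] = 48,  a[3] = 50,  a[4] = 12,  a[5] = 6,  a[6] = 8,  a[7] = 26,  a[8] = 20,  a[9] = 22,  a[10] = 40,  a[11] = 34,  a[12] = 36,  a[13] = 54.
Since a[13] = a[1] = 54, the sequence is periodic with period 12.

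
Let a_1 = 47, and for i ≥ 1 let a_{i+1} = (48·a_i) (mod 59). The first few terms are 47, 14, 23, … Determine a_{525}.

a_1 = 47,  a_2 = 14,  a_3 = 23,  a_4 = 42,  a_5 = 10,  a_6 = 8,  a_7 = 30,  a_8 = 24,  a_9 = 31,  a_{10} = 13,  a_{11} = 34,  a_{12} = 39,  a_{13} = 43,  a_{14} = 58,  a_{15} = 11,  a_{16} = 56,  a_{17} = 33,  a_{18} = 50,  a_{19} = 40,  a_{20} = 32,  a_{21} = 2,  a_{22} = 37,  a_{23} = 6,  a_{24} = 52,  a_{25} = 18,  a_{26} = 38,  a_{27} = 54,  a_{28} = 55,  a_{29} = 44,  a_{30} = 47.
Since a_{30} = a_1 = 47, the sequence is periodic with period 29.
(525 - 1) mod 29 = 2, so a_{525} = a_3 = 23.

23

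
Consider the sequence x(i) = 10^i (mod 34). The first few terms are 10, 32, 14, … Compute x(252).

Listing terms: x(1) = 10, x(2) = 32, x(3) = 14, x(4) = 4, x(5) = 6, x(6) = 26, x(7) = 22, x(8) = 16, x(9) = 24, x(10) = 2, x(11) = 20, x(12) = 30, x(13) = 28, x(14) = 8, x(15) = 12, x(16) = 18, x(17) = 10.
The sequence repeats with period 16.
(252 - 1) mod 16 = 11, so x(252) = x(12) = 30.

30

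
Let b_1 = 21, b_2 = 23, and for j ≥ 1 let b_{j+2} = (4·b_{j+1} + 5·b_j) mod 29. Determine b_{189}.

Listing terms: b_1 = 21, b_2 = 23, b_3 = 23, b_4 = 4, b_5 = 15, b_6 = 22, b_7 = 18, b_8 = 8, b_9 = 6, b_{10} = 6, b_{11} = 25, b_{12} = 14, b_{13} = 7, b_{14} = 11, b_{15} = 21, b_{16} = 23.
The sequence repeats with period 14.
So b_{189} = b_{1 + ((189-1) mod 14)} = b_7 = 18.

18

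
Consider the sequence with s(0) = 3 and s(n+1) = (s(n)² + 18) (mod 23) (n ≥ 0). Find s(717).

1

s(0) = 3,  s(1) = 4,  s(2) = 11,  s(3) = 1,  s(4) = 19,  s(5) = 11.
Since s(5) = s(2) = 11, the sequence is eventually periodic: after a pre-period of length 2 it cycles with period 3.
For n ≥ 2, s(n) depends only on (n - 2) mod 3. (717 - 2) mod 3 = 1, so s(717) = s(3) = 1.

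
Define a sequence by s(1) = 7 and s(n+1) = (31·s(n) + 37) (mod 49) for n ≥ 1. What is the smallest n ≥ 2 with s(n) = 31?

5

Computing terms: s(1) = 7; s(2) = 9; s(3) = 22; s(4) = 33; s(5) = 31; s(6) = 18; s(7) = 7.
Since s(7) = s(1) = 7, the sequence is periodic with period 6.
The value 31 first appears (with n ≥ 2) at s(5).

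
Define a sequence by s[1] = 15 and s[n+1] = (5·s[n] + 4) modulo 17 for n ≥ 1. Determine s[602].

4

Listing terms: s[1] = 15,  s[2] = 11,  s[3] = 8,  s[4] = 10,  s[5] = 3,  s[6] = 2,  s[7] = 14,  s[8] = 6,  s[9] = 0,  s[10] = 4,  s[11] = 7,  s[12] = 5,  s[13] = 12,  s[14] = 13,  s[15] = 1,  s[16] = 9,  s[17] = 15.
Since s[17] = s[1] = 15, the sequence is periodic with period 16.
So s[602] = s[1 + ((602-1) mod 16)] = s[10] = 4.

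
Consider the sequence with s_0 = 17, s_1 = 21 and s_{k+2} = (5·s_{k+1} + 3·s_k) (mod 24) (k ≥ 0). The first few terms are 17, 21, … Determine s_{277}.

Listing terms: s_0 = 17; s_1 = 21; s_2 = 12; s_3 = 3; s_4 = 3; s_5 = 0; s_6 = 9; s_7 = 21; s_8 = 12.
Since (s_7, s_8) = (s_1, s_2) = (21, 12) (two consecutive terms determine the rest), the sequence is eventually periodic: after a pre-period of length 1 it cycles with period 6.
For k ≥ 1, s_k depends only on (k - 1) mod 6. (277 - 1) mod 6 = 0, so s_{277} = s_1 = 21.

21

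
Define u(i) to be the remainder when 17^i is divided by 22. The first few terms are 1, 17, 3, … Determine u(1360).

We have u(0) = 1,  u(1) = 17,  u(2) = 3,  u(3) = 7,  u(4) = 9,  u(5) = 21,  u(6) = 5,  u(7) = 19,  u(8) = 15,  u(9) = 13,  u(10) = 1.
Since u(10) = u(0) = 1, the sequence is periodic with period 10.
(1360 - 0) mod 10 = 0, so u(1360) = u(0) = 1.

1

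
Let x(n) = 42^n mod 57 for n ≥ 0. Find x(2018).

Listing terms: x(0) = 1, x(1) = 42, x(2) = 54, x(3) = 45, x(4) = 9, x(5) = 36, x(6) = 30, x(7) = 6, x(8) = 24, x(9) = 39, x(10) = 42.
Since x(10) = x(1) = 42, the sequence is eventually periodic: after a pre-period of length 1 it cycles with period 9.
For n ≥ 1, x(n) depends only on (n - 1) mod 9. (2018 - 1) mod 9 = 1, so x(2018) = x(2) = 54.

54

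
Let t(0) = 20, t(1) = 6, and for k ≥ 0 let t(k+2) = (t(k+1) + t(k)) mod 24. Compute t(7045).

t(0) = 20,  t(1) = 6,  t(2) = 2,  t(3) = 8,  t(4) = 10,  t(5) = 18,  t(6) = 4,  t(7) = 22,  t(8) = 2,  t(9) = 0,  t(10) = 2,  t(11) = 2,  t(12) = 4,  t(13) = 6,  t(14) = 10,  t(15) = 16,  t(16) = 2,  t(17) = 18,  t(18) = 20,  t(19) = 14,  t(20) = 10,  t(21) = 0,  t(22) = 10,  t(23) = 10,  t(24) = 20,  t(25) = 6.
Since (t(24), t(25)) = (t(0), t(1)) = (20, 6) (two consecutive terms determine the rest), the sequence is periodic with period 24.
(7045 - 0) mod 24 = 13, so t(7045) = t(13) = 6.

6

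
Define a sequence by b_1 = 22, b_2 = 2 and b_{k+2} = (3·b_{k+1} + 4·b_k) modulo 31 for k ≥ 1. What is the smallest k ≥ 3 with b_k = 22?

11

Computing terms: b_1 = 22, b_2 = 2, b_3 = 1, b_4 = 11, b_5 = 6, b_6 = 0, b_7 = 24, b_8 = 10, b_9 = 2, b_{10} = 15, b_{11} = 22, b_{12} = 2.
Since (b_{11}, b_{12}) = (b_1, b_2) = (22, 2) (two consecutive terms determine the rest), the sequence is periodic with period 10.
The value 22 next appears (with k ≥ 3) at b_{11}.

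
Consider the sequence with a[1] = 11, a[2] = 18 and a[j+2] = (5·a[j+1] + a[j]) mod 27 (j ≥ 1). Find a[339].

20

Computing terms: a[1] = 11,  a[2] = 18,  a[3] = 20,  a[4] = 10,  a[5] = 16,  a[6] = 9,  a[7] = 7,  a[8] = 17,  a[9] = 11,  a[10] = 18.
The sequence repeats with period 8.
(339 - 1) mod 8 = 2, so a[339] = a[3] = 20.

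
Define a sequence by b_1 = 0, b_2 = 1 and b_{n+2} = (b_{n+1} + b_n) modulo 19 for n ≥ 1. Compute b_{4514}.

5

We have b_1 = 0, b_2 = 1, b_3 = 1, b_4 = 2, b_5 = 3, b_6 = 5, b_7 = 8, b_8 = 13, b_9 = 2, b_{10} = 15, b_{11} = 17, b_{12} = 13, b_{13} = 11, b_{14} = 5, b_{15} = 16, b_{16} = 2, b_{17} = 18, b_{18} = 1, b_{19} = 0, b_{20} = 1.
Since (b_{19}, b_{20}) = (b_1, b_2) = (0, 1) (two consecutive terms determine the rest), the sequence is periodic with period 18.
So b_{4514} = b_{1 + ((4514-1) mod 18)} = b_{14} = 5.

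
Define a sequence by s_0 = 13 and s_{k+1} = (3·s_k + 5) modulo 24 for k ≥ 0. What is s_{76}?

We have s_0 = 13,  s_1 = 20,  s_2 = 17,  s_3 = 8,  s_4 = 5,  s_5 = 20.
Since s_5 = s_1 = 20, the sequence is eventually periodic: after a pre-period of length 1 it cycles with period 4.
For k ≥ 1, s_k depends only on (k - 1) mod 4. (76 - 1) mod 4 = 3, so s_{76} = s_4 = 5.

5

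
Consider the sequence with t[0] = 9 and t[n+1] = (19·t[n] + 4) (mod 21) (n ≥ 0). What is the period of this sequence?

Listing terms: t[0] = 9; t[1] = 7; t[2] = 11; t[3] = 3; t[4] = 19; t[5] = 8; t[6] = 9.
The sequence repeats with period 6.

6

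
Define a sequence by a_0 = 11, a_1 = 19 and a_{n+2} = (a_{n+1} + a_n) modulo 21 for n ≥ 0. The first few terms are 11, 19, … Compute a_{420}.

Listing terms: a_0 = 11, a_1 = 19, a_2 = 9, a_3 = 7, a_4 = 16, a_5 = 2, a_6 = 18, a_7 = 20, a_8 = 17, a_9 = 16, a_{10} = 12, a_{11} = 7, a_{12} = 19, a_{13} = 5, a_{14} = 3, a_{15} = 8, a_{16} = 11, a_{17} = 19.
The sequence repeats with period 16.
So a_{420} = a_{0 + ((420-0) mod 16)} = a_4 = 16.

16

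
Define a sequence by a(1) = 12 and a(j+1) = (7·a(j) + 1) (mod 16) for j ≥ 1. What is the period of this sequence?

4

Computing terms: a(1) = 12, a(2) = 5, a(3) = 4, a(4) = 13, a(5) = 12.
Since a(5) = a(1) = 12, the sequence is periodic with period 4.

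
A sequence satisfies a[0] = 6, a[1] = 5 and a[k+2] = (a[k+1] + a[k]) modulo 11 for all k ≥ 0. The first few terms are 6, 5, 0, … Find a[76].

Listing terms: a[0] = 6, a[1] = 5, a[2] = 0, a[3] = 5, a[4] = 5, a[5] = 10, a[6] = 4, a[7] = 3, a[8] = 7, a[9] = 10, a[10] = 6, a[11] = 5.
Since (a[10], a[11]) = (a[0], a[1]) = (6, 5) (two consecutive terms determine the rest), the sequence is periodic with period 10.
So a[76] = a[0 + ((76-0) mod 10)] = a[6] = 4.

4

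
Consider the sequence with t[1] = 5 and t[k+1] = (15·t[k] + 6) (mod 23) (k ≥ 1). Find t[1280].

t[1] = 5, t[2] = 12, t[3] = 2, t[4] = 13, t[5] = 17, t[6] = 8, t[7] = 11, t[8] = 10, t[9] = 18, t[10] = 0, t[11] = 6, t[12] = 4, t[13] = 20, t[14] = 7, t[15] = 19, t[16] = 15, t[17] = 1, t[18] = 21, t[19] = 22, t[20] = 14, t[21] = 9, t[22] = 3, t[23] = 5.
Since t[23] = t[1] = 5, the sequence is periodic with period 22.
(1280 - 1) mod 22 = 3, so t[1280] = t[4] = 13.

13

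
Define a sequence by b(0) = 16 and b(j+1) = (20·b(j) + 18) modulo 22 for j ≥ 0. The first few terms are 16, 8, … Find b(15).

16

b(0) = 16,  b(1) = 8,  b(2) = 2,  b(3) = 14,  b(4) = 12,  b(5) = 16.
The sequence repeats with period 5.
(15 - 0) mod 5 = 0, so b(15) = b(0) = 16.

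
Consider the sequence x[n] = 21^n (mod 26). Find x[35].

5

Listing terms: x[0] = 1,  x[1] = 21,  x[2] = 25,  x[3] = 5,  x[4] = 1.
Since x[4] = x[0] = 1, the sequence is periodic with period 4.
So x[35] = x[0 + ((35-0) mod 4)] = x[3] = 5.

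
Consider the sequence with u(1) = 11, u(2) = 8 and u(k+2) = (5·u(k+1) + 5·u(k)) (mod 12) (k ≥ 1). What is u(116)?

Computing terms: u(1) = 11, u(2) = 8, u(3) = 11, u(4) = 11, u(5) = 2, u(6) = 5, u(7) = 11, u(8) = 8.
Since (u(7), u(8)) = (u(1), u(2)) = (11, 8) (two consecutive terms determine the rest), the sequence is periodic with period 6.
(116 - 1) mod 6 = 1, so u(116) = u(2) = 8.

8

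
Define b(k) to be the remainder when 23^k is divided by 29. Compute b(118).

24

We have b(0) = 1, b(1) = 23, b(2) = 7, b(3) = 16, b(4) = 20, b(5) = 25, b(6) = 24, b(7) = 1.
Since b(7) = b(0) = 1, the sequence is periodic with period 7.
So b(118) = b(0 + ((118-0) mod 7)) = b(6) = 24.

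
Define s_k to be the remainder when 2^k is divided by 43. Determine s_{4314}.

4

Computing terms: s_1 = 2,  s_2 = 4,  s_3 = 8,  s_4 = 16,  s_5 = 32,  s_6 = 21,  s_7 = 42,  s_8 = 41,  s_9 = 39,  s_{10} = 35,  s_{11} = 27,  s_{12} = 11,  s_{13} = 22,  s_{14} = 1,  s_{15} = 2.
The sequence repeats with period 14.
So s_{4314} = s_{1 + ((4314-1) mod 14)} = s_2 = 4.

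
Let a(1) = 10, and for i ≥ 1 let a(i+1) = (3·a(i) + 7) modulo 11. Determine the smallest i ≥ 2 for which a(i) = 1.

5

Computing terms: a(1) = 10,  a(2) = 4,  a(3) = 8,  a(4) = 9,  a(5) = 1,  a(6) = 10.
Since a(6) = a(1) = 10, the sequence is periodic with period 5.
The value 1 first appears (with i ≥ 2) at a(5).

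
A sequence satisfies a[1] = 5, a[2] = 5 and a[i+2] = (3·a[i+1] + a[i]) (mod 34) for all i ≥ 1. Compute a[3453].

a[1] = 5,  a[2] = 5,  a[3] = 20,  a[4] = 31,  a[5] = 11,  a[6] = 30,  a[7] = 33,  a[8] = 27,  a[9] = 12,  a[10] = 29,  a[11] = 31,  a[12] = 20,  a[13] = 23,  a[14] = 21,  a[15] = 18,  a[16] = 7,  a[17] = 5,  a[18] = 22,  a[19] = 3,  a[20] = 31,  a[21] = 28,  a[22] = 13,  a[23] = 33,  a[24] = 10,  a[25] = 29,  a[26] = 29,  a[27] = 14,  a[28] = 3,  a[29] = 23,  a[30] = 4,  a[31] = 1,  a[32] = 7,  a[33] = 22,  a[34] = 5,  a[35] = 3,  a[36] = 14,  a[37] = 11,  a[38] = 13,  a[39] = 16,  a[40] = 27,  a[41] = 29,  a[42] = 12,  a[43] = 31,  a[44] = 3,  a[45] = 6,  a[46] = 21,  a[47] = 1,  a[48] = 24,  a[49] = 5,  a[50] = 5.
Since (a[49], a[50]) = (a[1], a[2]) = (5, 5) (two consecutive terms determine the rest), the sequence is periodic with period 48.
(3453 - 1) mod 48 = 44, so a[3453] = a[45] = 6.

6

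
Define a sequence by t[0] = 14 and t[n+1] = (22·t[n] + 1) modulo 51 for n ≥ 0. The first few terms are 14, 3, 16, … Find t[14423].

19

Computing terms: t[0] = 14,  t[1] = 3,  t[2] = 16,  t[3] = 47,  t[4] = 15,  t[5] = 25,  t[6] = 41,  t[7] = 36,  t[8] = 28,  t[9] = 5,  t[10] = 9,  t[11] = 46,  t[12] = 44,  t[13] = 0,  t[14] = 1,  t[15] = 23,  t[16] = 48,  t[17] = 37,  t[18] = 50,  t[19] = 30,  t[20] = 49,  t[21] = 8,  t[22] = 24,  t[23] = 19,  t[24] = 11,  t[25] = 39,  t[26] = 43,  t[27] = 29,  t[28] = 27,  t[29] = 34,  t[30] = 35,  t[31] = 6,  t[32] = 31,  t[33] = 20,  t[34] = 33,  t[35] = 13,  t[36] = 32,  t[37] = 42,  t[38] = 7,  t[39] = 2,  t[40] = 45,  t[41] = 22,  t[42] = 26,  t[43] = 12,  t[44] = 10,  t[45] = 17,  t[46] = 18,  t[47] = 40,  t[48] = 14.
Since t[48] = t[0] = 14, the sequence is periodic with period 48.
(14423 - 0) mod 48 = 23, so t[14423] = t[23] = 19.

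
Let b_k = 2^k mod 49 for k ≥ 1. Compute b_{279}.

15

Computing terms: b_1 = 2, b_2 = 4, b_3 = 8, b_4 = 16, b_5 = 32, b_6 = 15, b_7 = 30, b_8 = 11, b_9 = 22, b_{10} = 44, b_{11} = 39, b_{12} = 29, b_{13} = 9, b_{14} = 18, b_{15} = 36, b_{16} = 23, b_{17} = 46, b_{18} = 43, b_{19} = 37, b_{20} = 25, b_{21} = 1, b_{22} = 2.
Since b_{22} = b_1 = 2, the sequence is periodic with period 21.
So b_{279} = b_{1 + ((279-1) mod 21)} = b_6 = 15.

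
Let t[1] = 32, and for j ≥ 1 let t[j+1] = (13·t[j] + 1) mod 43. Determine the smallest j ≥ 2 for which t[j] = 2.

t[1] = 32; t[2] = 30; t[3] = 4; t[4] = 10; t[5] = 2; t[6] = 27; t[7] = 8; t[8] = 19; t[9] = 33; t[10] = 0; t[11] = 1; t[12] = 14; t[13] = 11; t[14] = 15; t[15] = 24; t[16] = 12; t[17] = 28; t[18] = 21; t[19] = 16; t[20] = 37; t[21] = 9; t[22] = 32.
The sequence repeats with period 21.
The value 2 first appears (with j ≥ 2) at t[5].

5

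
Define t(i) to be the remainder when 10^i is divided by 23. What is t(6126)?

16

Computing terms: t(1) = 10; t(2) = 8; t(3) = 11; t(4) = 18; t(5) = 19; t(6) = 6; t(7) = 14; t(8) = 2; t(9) = 20; t(10) = 16; t(11) = 22; t(12) = 13; t(13) = 15; t(14) = 12; t(15) = 5; t(16) = 4; t(17) = 17; t(18) = 9; t(19) = 21; t(20) = 3; t(21) = 7; t(22) = 1; t(23) = 10.
Since t(23) = t(1) = 10, the sequence is periodic with period 22.
So t(6126) = t(1 + ((6126-1) mod 22)) = t(10) = 16.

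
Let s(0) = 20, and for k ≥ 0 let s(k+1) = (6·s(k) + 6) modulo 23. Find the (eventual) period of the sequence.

11

Listing terms: s(0) = 20; s(1) = 11; s(2) = 3; s(3) = 1; s(4) = 12; s(5) = 9; s(6) = 14; s(7) = 21; s(8) = 17; s(9) = 16; s(10) = 10; s(11) = 20.
The sequence repeats with period 11.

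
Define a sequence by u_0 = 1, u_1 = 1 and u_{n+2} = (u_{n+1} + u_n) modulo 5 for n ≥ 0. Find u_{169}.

Listing terms: u_0 = 1, u_1 = 1, u_2 = 2, u_3 = 3, u_4 = 0, u_5 = 3, u_6 = 3, u_7 = 1, u_8 = 4, u_9 = 0, u_{10} = 4, u_{11} = 4, u_{12} = 3, u_{13} = 2, u_{14} = 0, u_{15} = 2, u_{16} = 2, u_{17} = 4, u_{18} = 1, u_{19} = 0, u_{20} = 1, u_{21} = 1.
Since (u_{20}, u_{21}) = (u_0, u_1) = (1, 1) (two consecutive terms determine the rest), the sequence is periodic with period 20.
(169 - 0) mod 20 = 9, so u_{169} = u_9 = 0.

0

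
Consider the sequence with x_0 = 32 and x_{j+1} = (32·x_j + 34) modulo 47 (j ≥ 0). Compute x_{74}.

10

x_0 = 32,  x_1 = 24,  x_2 = 3,  x_3 = 36,  x_4 = 11,  x_5 = 10,  x_6 = 25,  x_7 = 35,  x_8 = 26,  x_9 = 20,  x_{10} = 16,  x_{11} = 29,  x_{12} = 22,  x_{13} = 33,  x_{14} = 9,  x_{15} = 40,  x_{16} = 45,  x_{17} = 17,  x_{18} = 14,  x_{19} = 12,  x_{20} = 42,  x_{21} = 15,  x_{22} = 44,  x_{23} = 32.
The sequence repeats with period 23.
So x_{74} = x_{0 + ((74-0) mod 23)} = x_5 = 10.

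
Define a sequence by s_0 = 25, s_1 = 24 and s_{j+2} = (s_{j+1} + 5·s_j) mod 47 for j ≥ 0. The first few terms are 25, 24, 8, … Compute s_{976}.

7

We have s_0 = 25, s_1 = 24, s_2 = 8, s_3 = 34, s_4 = 27, s_5 = 9, s_6 = 3, s_7 = 1, s_8 = 16, s_9 = 21, s_{10} = 7, s_{11} = 18, s_{12} = 6, s_{13} = 2, s_{14} = 32, s_{15} = 42, s_{16} = 14, s_{17} = 36, s_{18} = 12, s_{19} = 4, s_{20} = 17, s_{21} = 37, s_{22} = 28, s_{23} = 25, s_{24} = 24.
Since (s_{23}, s_{24}) = (s_0, s_1) = (25, 24) (two consecutive terms determine the rest), the sequence is periodic with period 23.
So s_{976} = s_{0 + ((976-0) mod 23)} = s_{10} = 7.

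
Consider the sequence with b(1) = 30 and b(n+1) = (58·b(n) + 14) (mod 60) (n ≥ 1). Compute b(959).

Listing terms: b(1) = 30, b(2) = 14, b(3) = 46, b(4) = 42, b(5) = 50, b(6) = 34, b(7) = 6, b(8) = 2, b(9) = 10, b(10) = 54, b(11) = 26, b(12) = 22, b(13) = 30.
Since b(13) = b(1) = 30, the sequence is periodic with period 12.
(959 - 1) mod 12 = 10, so b(959) = b(11) = 26.

26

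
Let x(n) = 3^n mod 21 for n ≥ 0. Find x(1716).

We have x(0) = 1,  x(1) = 3,  x(2) = 9,  x(3) = 6,  x(4) = 18,  x(5) = 12,  x(6) = 15,  x(7) = 3.
Since x(7) = x(1) = 3, the sequence is eventually periodic: after a pre-period of length 1 it cycles with period 6.
For n ≥ 1, x(n) depends only on (n - 1) mod 6. (1716 - 1) mod 6 = 5, so x(1716) = x(6) = 15.

15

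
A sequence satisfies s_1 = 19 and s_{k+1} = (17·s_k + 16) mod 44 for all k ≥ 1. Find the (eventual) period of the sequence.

10

Listing terms: s_1 = 19,  s_2 = 31,  s_3 = 15,  s_4 = 7,  s_5 = 3,  s_6 = 23,  s_7 = 11,  s_8 = 27,  s_9 = 35,  s_{10} = 39,  s_{11} = 19.
The sequence repeats with period 10.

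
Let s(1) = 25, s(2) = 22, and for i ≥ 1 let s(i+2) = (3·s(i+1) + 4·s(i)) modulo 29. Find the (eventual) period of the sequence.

s(1) = 25,  s(2) = 22,  s(3) = 21,  s(4) = 6,  s(5) = 15,  s(6) = 11,  s(7) = 6,  s(8) = 4,  s(9) = 7,  s(10) = 8,  s(11) = 23,  s(12) = 14,  s(13) = 18,  s(14) = 23,  s(15) = 25,  s(16) = 22.
The sequence repeats with period 14.

14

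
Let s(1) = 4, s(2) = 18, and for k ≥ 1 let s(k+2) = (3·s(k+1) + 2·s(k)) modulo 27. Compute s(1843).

Computing terms: s(1) = 4, s(2) = 18, s(3) = 8, s(4) = 6, s(5) = 7, s(6) = 6, s(7) = 5, s(8) = 0, s(9) = 10, s(10) = 3, s(11) = 2, s(12) = 12, s(13) = 13, s(14) = 9, s(15) = 26, s(16) = 15, s(17) = 16, s(18) = 24, s(19) = 23, s(20) = 9, s(21) = 19, s(22) = 21, s(23) = 20, s(24) = 21, s(25) = 22, s(26) = 0, s(27) = 17, s(28) = 24, s(29) = 25, s(30) = 15, s(31) = 14, s(32) = 18, s(33) = 1, s(34) = 12, s(35) = 11, s(36) = 3, s(37) = 4, s(38) = 18.
Since (s(37), s(38)) = (s(1), s(2)) = (4, 18) (two consecutive terms determine the rest), the sequence is periodic with period 36.
So s(1843) = s(1 + ((1843-1) mod 36)) = s(7) = 5.

5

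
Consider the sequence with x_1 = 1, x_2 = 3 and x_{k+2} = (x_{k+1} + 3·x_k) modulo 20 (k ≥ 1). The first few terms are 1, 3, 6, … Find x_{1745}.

17

x_1 = 1, x_2 = 3, x_3 = 6, x_4 = 15, x_5 = 13, x_6 = 18, x_7 = 17, x_8 = 11, x_9 = 2, x_{10} = 15, x_{11} = 1, x_{12} = 6, x_{13} = 9, x_{14} = 7, x_{15} = 14, x_{16} = 15, x_{17} = 17, x_{18} = 2, x_{19} = 13, x_{20} = 19, x_{21} = 18, x_{22} = 15, x_{23} = 9, x_{24} = 14, x_{25} = 1, x_{26} = 3.
The sequence repeats with period 24.
So x_{1745} = x_{1 + ((1745-1) mod 24)} = x_{17} = 17.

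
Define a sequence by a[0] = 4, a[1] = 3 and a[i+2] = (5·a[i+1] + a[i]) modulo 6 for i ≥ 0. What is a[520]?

1

a[0] = 4; a[1] = 3; a[2] = 1; a[3] = 2; a[4] = 5; a[5] = 3; a[6] = 2; a[7] = 1; a[8] = 1; a[9] = 0; a[10] = 1; a[11] = 5; a[12] = 2; a[13] = 3; a[14] = 5; a[15] = 4; a[16] = 1; a[17] = 3; a[18] = 4; a[19] = 5; a[20] = 5; a[21] = 0; a[22] = 5; a[23] = 1; a[24] = 4; a[25] = 3.
Since (a[24], a[25]) = (a[0], a[1]) = (4, 3) (two consecutive terms determine the rest), the sequence is periodic with period 24.
So a[520] = a[0 + ((520-0) mod 24)] = a[16] = 1.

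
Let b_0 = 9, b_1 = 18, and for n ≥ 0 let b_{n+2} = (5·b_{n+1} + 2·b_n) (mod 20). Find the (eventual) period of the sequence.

Listing terms: b_0 = 9, b_1 = 18, b_2 = 8, b_3 = 16, b_4 = 16, b_5 = 12, b_6 = 12, b_7 = 4, b_8 = 4, b_9 = 8, b_{10} = 8, b_{11} = 16.
Since (b_{10}, b_{11}) = (b_2, b_3) = (8, 16) (two consecutive terms determine the rest), the sequence is eventually periodic: after a pre-period of length 2 it cycles with period 8.

8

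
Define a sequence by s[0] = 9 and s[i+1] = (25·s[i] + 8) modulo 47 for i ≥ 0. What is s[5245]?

45

Computing terms: s[0] = 9,  s[1] = 45,  s[2] = 5,  s[3] = 39,  s[4] = 43,  s[5] = 2,  s[6] = 11,  s[7] = 1,  s[8] = 33,  s[9] = 34,  s[10] = 12,  s[11] = 26,  s[12] = 0,  s[13] = 8,  s[14] = 20,  s[15] = 38,  s[16] = 18,  s[17] = 35,  s[18] = 37,  s[19] = 40,  s[20] = 21,  s[21] = 16,  s[22] = 32,  s[23] = 9.
The sequence repeats with period 23.
(5245 - 0) mod 23 = 1, so s[5245] = s[1] = 45.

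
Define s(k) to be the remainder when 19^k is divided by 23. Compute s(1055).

s(0) = 1, s(1) = 19, s(2) = 16, s(3) = 5, s(4) = 3, s(5) = 11, s(6) = 2, s(7) = 15, s(8) = 9, s(9) = 10, s(10) = 6, s(11) = 22, s(12) = 4, s(13) = 7, s(14) = 18, s(15) = 20, s(16) = 12, s(17) = 21, s(18) = 8, s(19) = 14, s(20) = 13, s(21) = 17, s(22) = 1.
Since s(22) = s(0) = 1, the sequence is periodic with period 22.
(1055 - 0) mod 22 = 21, so s(1055) = s(21) = 17.

17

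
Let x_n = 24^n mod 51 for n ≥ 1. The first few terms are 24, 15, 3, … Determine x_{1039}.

39

Listing terms: x_1 = 24,  x_2 = 15,  x_3 = 3,  x_4 = 21,  x_5 = 45,  x_6 = 9,  x_7 = 12,  x_8 = 33,  x_9 = 27,  x_{10} = 36,  x_{11} = 48,  x_{12} = 30,  x_{13} = 6,  x_{14} = 42,  x_{15} = 39,  x_{16} = 18,  x_{17} = 24.
Since x_{17} = x_1 = 24, the sequence is periodic with period 16.
So x_{1039} = x_{1 + ((1039-1) mod 16)} = x_{15} = 39.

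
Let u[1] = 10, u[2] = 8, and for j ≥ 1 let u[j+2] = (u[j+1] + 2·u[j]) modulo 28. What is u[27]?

u[1] = 10, u[2] = 8, u[3] = 0, u[4] = 16, u[5] = 16, u[6] = 20, u[7] = 24, u[8] = 8, u[9] = 0.
Since (u[8], u[9]) = (u[2], u[3]) = (8, 0) (two consecutive terms determine the rest), the sequence is eventually periodic: after a pre-period of length 1 it cycles with period 6.
For j ≥ 2, u[j] depends only on (j - 2) mod 6. (27 - 2) mod 6 = 1, so u[27] = u[3] = 0.

0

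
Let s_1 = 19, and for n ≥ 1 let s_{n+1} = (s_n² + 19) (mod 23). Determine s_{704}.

We have s_1 = 19; s_2 = 12; s_3 = 2; s_4 = 0; s_5 = 19.
The sequence repeats with period 4.
So s_{704} = s_{1 + ((704-1) mod 4)} = s_4 = 0.

0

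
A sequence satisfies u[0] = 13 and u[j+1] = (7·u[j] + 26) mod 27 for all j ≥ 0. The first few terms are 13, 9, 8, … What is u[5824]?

We have u[0] = 13,  u[1] = 9,  u[2] = 8,  u[3] = 1,  u[4] = 6,  u[5] = 14,  u[6] = 16,  u[7] = 3,  u[8] = 20,  u[9] = 4,  u[10] = 0,  u[11] = 26,  u[12] = 19,  u[13] = 24,  u[14] = 5,  u[15] = 7,  u[16] = 21,  u[17] = 11,  u[18] = 22,  u[19] = 18,  u[20] = 17,  u[21] = 10,  u[22] = 15,  u[23] = 23,  u[24] = 25,  u[25] = 12,  u[26] = 2,  u[27] = 13.
The sequence repeats with period 27.
(5824 - 0) mod 27 = 19, so u[5824] = u[19] = 18.

18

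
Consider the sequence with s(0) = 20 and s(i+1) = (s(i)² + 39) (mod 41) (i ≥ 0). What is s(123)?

Listing terms: s(0) = 20,  s(1) = 29,  s(2) = 19,  s(3) = 31,  s(4) = 16,  s(5) = 8,  s(6) = 21,  s(7) = 29.
Since s(7) = s(1) = 29, the sequence is eventually periodic: after a pre-period of length 1 it cycles with period 6.
For i ≥ 1, s(i) depends only on (i - 1) mod 6. (123 - 1) mod 6 = 2, so s(123) = s(3) = 31.

31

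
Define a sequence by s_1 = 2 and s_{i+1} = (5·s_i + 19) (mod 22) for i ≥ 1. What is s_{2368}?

s_1 = 2; s_2 = 7; s_3 = 10; s_4 = 3; s_5 = 12; s_6 = 13; s_7 = 18; s_8 = 21; s_9 = 14; s_{10} = 1; s_{11} = 2.
Since s_{11} = s_1 = 2, the sequence is periodic with period 10.
(2368 - 1) mod 10 = 7, so s_{2368} = s_8 = 21.

21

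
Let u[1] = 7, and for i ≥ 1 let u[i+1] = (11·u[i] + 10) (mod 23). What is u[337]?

Computing terms: u[1] = 7,  u[2] = 18,  u[3] = 1,  u[4] = 21,  u[5] = 11,  u[6] = 16,  u[7] = 2,  u[8] = 9,  u[9] = 17,  u[10] = 13,  u[11] = 15,  u[12] = 14,  u[13] = 3,  u[14] = 20,  u[15] = 0,  u[16] = 10,  u[17] = 5,  u[18] = 19,  u[19] = 12,  u[20] = 4,  u[21] = 8,  u[22] = 6,  u[23] = 7.
Since u[23] = u[1] = 7, the sequence is periodic with period 22.
(337 - 1) mod 22 = 6, so u[337] = u[7] = 2.

2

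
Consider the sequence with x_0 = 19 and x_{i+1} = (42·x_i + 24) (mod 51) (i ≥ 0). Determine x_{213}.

We have x_0 = 19,  x_1 = 6,  x_2 = 21,  x_3 = 39,  x_4 = 30,  x_5 = 9,  x_6 = 45,  x_7 = 27,  x_8 = 36,  x_9 = 6.
Since x_9 = x_1 = 6, the sequence is eventually periodic: after a pre-period of length 1 it cycles with period 8.
For i ≥ 1, x_i depends only on (i - 1) mod 8. (213 - 1) mod 8 = 4, so x_{213} = x_5 = 9.

9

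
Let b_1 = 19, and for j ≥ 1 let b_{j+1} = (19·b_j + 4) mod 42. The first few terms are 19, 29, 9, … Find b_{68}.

We have b_1 = 19,  b_2 = 29,  b_3 = 9,  b_4 = 7,  b_5 = 11,  b_6 = 3,  b_7 = 19.
The sequence repeats with period 6.
(68 - 1) mod 6 = 1, so b_{68} = b_2 = 29.

29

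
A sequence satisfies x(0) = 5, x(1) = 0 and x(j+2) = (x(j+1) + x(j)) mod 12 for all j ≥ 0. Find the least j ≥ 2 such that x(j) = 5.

x(0) = 5,  x(1) = 0,  x(2) = 5,  x(3) = 5,  x(4) = 10,  x(5) = 3,  x(6) = 1,  x(7) = 4,  x(8) = 5,  x(9) = 9,  x(10) = 2,  x(11) = 11,  x(12) = 1,  x(13) = 0,  x(14) = 1,  x(15) = 1,  x(16) = 2,  x(17) = 3,  x(18) = 5,  x(19) = 8,  x(20) = 1,  x(21) = 9,  x(22) = 10,  x(23) = 7,  x(24) = 5,  x(25) = 0.
Since (x(24), x(25)) = (x(0), x(1)) = (5, 0) (two consecutive terms determine the rest), the sequence is periodic with period 24.
The value 5 first appears (with j ≥ 2) at x(2).

2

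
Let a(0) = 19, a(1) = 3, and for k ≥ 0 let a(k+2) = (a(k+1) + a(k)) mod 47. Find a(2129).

44

Computing terms: a(0) = 19; a(1) = 3; a(2) = 22; a(3) = 25; a(4) = 0; a(5) = 25; a(6) = 25; a(7) = 3; a(8) = 28; a(9) = 31; a(10) = 12; a(11) = 43; a(12) = 8; a(13) = 4; a(14) = 12; a(15) = 16; a(16) = 28; a(17) = 44; a(18) = 25; a(19) = 22; a(20) = 0; a(21) = 22; a(22) = 22; a(23) = 44; a(24) = 19; a(25) = 16; a(26) = 35; a(27) = 4; a(28) = 39; a(29) = 43; a(30) = 35; a(31) = 31; a(32) = 19; a(33) = 3.
The sequence repeats with period 32.
(2129 - 0) mod 32 = 17, so a(2129) = a(17) = 44.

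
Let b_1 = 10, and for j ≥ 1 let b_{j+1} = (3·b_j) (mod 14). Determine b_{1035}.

6

Listing terms: b_1 = 10, b_2 = 2, b_3 = 6, b_4 = 4, b_5 = 12, b_6 = 8, b_7 = 10.
Since b_7 = b_1 = 10, the sequence is periodic with period 6.
(1035 - 1) mod 6 = 2, so b_{1035} = b_3 = 6.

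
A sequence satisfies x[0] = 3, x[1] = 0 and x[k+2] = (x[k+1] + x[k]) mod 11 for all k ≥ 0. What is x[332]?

We have x[0] = 3,  x[1] = 0,  x[2] = 3,  x[3] = 3,  x[4] = 6,  x[5] = 9,  x[6] = 4,  x[7] = 2,  x[8] = 6,  x[9] = 8,  x[10] = 3,  x[11] = 0.
Since (x[10], x[11]) = (x[0], x[1]) = (3, 0) (two consecutive terms determine the rest), the sequence is periodic with period 10.
So x[332] = x[0 + ((332-0) mod 10)] = x[2] = 3.

3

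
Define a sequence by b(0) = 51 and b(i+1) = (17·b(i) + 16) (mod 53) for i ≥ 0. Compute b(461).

43

Listing terms: b(0) = 51, b(1) = 35, b(2) = 28, b(3) = 15, b(4) = 6, b(5) = 12, b(6) = 8, b(7) = 46, b(8) = 3, b(9) = 14, b(10) = 42, b(11) = 41, b(12) = 24, b(13) = 0, b(14) = 16, b(15) = 23, b(16) = 36, b(17) = 45, b(18) = 39, b(19) = 43, b(20) = 5, b(21) = 48, b(22) = 37, b(23) = 9, b(24) = 10, b(25) = 27, b(26) = 51.
Since b(26) = b(0) = 51, the sequence is periodic with period 26.
So b(461) = b(0 + ((461-0) mod 26)) = b(19) = 43.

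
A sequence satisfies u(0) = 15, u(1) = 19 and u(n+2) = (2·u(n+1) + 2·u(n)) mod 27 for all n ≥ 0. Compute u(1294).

u(0) = 15, u(1) = 19, u(2) = 14, u(3) = 12, u(4) = 25, u(5) = 20, u(6) = 9, u(7) = 4, u(8) = 26, u(9) = 6, u(10) = 10, u(11) = 5, u(12) = 3, u(13) = 16, u(14) = 11, u(15) = 0, u(16) = 22, u(17) = 17, u(18) = 24, u(19) = 1, u(20) = 23, u(21) = 21, u(22) = 7, u(23) = 2, u(24) = 18, u(25) = 13, u(26) = 8, u(27) = 15, u(28) = 19.
The sequence repeats with period 27.
So u(1294) = u(0 + ((1294-0) mod 27)) = u(25) = 13.

13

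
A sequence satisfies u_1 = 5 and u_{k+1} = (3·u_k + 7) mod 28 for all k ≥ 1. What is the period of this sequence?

Computing terms: u_1 = 5, u_2 = 22, u_3 = 17, u_4 = 2, u_5 = 13, u_6 = 18, u_7 = 5.
Since u_7 = u_1 = 5, the sequence is periodic with period 6.

6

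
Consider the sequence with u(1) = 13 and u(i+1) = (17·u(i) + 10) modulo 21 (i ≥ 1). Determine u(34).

We have u(1) = 13, u(2) = 0, u(3) = 10, u(4) = 12, u(5) = 4, u(6) = 15, u(7) = 13.
Since u(7) = u(1) = 13, the sequence is periodic with period 6.
So u(34) = u(1 + ((34-1) mod 6)) = u(4) = 12.

12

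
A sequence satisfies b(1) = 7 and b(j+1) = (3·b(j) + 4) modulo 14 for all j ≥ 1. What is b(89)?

b(1) = 7, b(2) = 11, b(3) = 9, b(4) = 3, b(5) = 13, b(6) = 1, b(7) = 7.
The sequence repeats with period 6.
So b(89) = b(1 + ((89-1) mod 6)) = b(5) = 13.

13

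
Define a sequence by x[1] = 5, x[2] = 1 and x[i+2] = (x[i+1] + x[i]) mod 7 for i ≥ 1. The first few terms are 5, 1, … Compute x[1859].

6

Listing terms: x[1] = 5, x[2] = 1, x[3] = 6, x[4] = 0, x[5] = 6, x[6] = 6, x[7] = 5, x[8] = 4, x[9] = 2, x[10] = 6, x[11] = 1, x[12] = 0, x[13] = 1, x[14] = 1, x[15] = 2, x[16] = 3, x[17] = 5, x[18] = 1.
The sequence repeats with period 16.
(1859 - 1) mod 16 = 2, so x[1859] = x[3] = 6.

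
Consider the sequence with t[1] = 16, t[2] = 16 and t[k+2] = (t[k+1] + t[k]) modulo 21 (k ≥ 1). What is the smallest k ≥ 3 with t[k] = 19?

We have t[1] = 16,  t[2] = 16,  t[3] = 11,  t[4] = 6,  t[5] = 17,  t[6] = 2,  t[7] = 19,  t[8] = 0,  t[9] = 19,  t[10] = 19,  t[11] = 17,  t[12] = 15,  t[13] = 11,  t[14] = 5,  t[15] = 16,  t[16] = 0,  t[17] = 16,  t[18] = 16.
Since (t[17], t[18]) = (t[1], t[2]) = (16, 16) (two consecutive terms determine the rest), the sequence is periodic with period 16.
The value 19 first appears (with k ≥ 3) at t[7].

7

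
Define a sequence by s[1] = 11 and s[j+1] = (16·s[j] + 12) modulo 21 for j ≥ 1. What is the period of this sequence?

We have s[1] = 11,  s[2] = 20,  s[3] = 17,  s[4] = 11.
Since s[4] = s[1] = 11, the sequence is periodic with period 3.

3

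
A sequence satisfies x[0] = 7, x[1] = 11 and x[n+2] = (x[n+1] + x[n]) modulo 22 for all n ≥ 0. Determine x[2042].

18

Listing terms: x[0] = 7; x[1] = 11; x[2] = 18; x[3] = 7; x[4] = 3; x[5] = 10; x[6] = 13; x[7] = 1; x[8] = 14; x[9] = 15; x[10] = 7; x[11] = 0; x[12] = 7; x[13] = 7; x[14] = 14; x[15] = 21; x[16] = 13; x[17] = 12; x[18] = 3; x[19] = 15; x[20] = 18; x[21] = 11; x[22] = 7; x[23] = 18; x[24] = 3; x[25] = 21; x[26] = 2; x[27] = 1; x[28] = 3; x[29] = 4; x[30] = 7; x[31] = 11.
Since (x[30], x[31]) = (x[0], x[1]) = (7, 11) (two consecutive terms determine the rest), the sequence is periodic with period 30.
So x[2042] = x[0 + ((2042-0) mod 30)] = x[2] = 18.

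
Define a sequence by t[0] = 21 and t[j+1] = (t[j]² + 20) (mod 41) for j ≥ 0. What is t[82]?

38

We have t[0] = 21, t[1] = 10, t[2] = 38, t[3] = 29, t[4] = 0, t[5] = 20, t[6] = 10.
Since t[6] = t[1] = 10, the sequence is eventually periodic: after a pre-period of length 1 it cycles with period 5.
For j ≥ 1, t[j] depends only on (j - 1) mod 5. (82 - 1) mod 5 = 1, so t[82] = t[2] = 38.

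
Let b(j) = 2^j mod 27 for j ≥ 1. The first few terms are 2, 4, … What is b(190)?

Computing terms: b(1) = 2; b(2) = 4; b(3) = 8; b(4) = 16; b(5) = 5; b(6) = 10; b(7) = 20; b(8) = 13; b(9) = 26; b(10) = 25; b(11) = 23; b(12) = 19; b(13) = 11; b(14) = 22; b(15) = 17; b(16) = 7; b(17) = 14; b(18) = 1; b(19) = 2.
Since b(19) = b(1) = 2, the sequence is periodic with period 18.
So b(190) = b(1 + ((190-1) mod 18)) = b(10) = 25.

25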